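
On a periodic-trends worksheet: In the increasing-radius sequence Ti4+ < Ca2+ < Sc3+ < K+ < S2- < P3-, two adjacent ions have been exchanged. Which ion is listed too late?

Scanning neighbour by neighbour, only Ca2+/Sc3+ violates a trend: they are isoelectronic (18 e⁻) and Sc has more protons than Ca (21 vs 20), making Sc3+ smaller. That makes Sc3+ the one sitting a position late relative to where it belongs.

Sc3+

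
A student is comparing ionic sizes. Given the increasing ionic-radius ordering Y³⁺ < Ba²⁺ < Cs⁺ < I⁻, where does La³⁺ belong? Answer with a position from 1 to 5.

2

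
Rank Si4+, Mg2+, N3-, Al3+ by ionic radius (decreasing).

N3- > Mg2+ > Al3+ > Si4+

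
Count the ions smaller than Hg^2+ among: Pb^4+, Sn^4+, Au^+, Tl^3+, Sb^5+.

4

Sb^5+ has 46 e⁻ (Z=51), Sn^4+ has 46 e⁻ (Z=50), Pb^4+ has 78 e⁻ (Z=82), Tl^3+ has 78 e⁻ (Z=81), Hg^2+ has 78 e⁻ (Z=80), Au^+ has 78 e⁻ (Z=79). Sb^5+ < Sn^4+ (isoelectronic, higher Z=51 is smaller); Sn^4+ < Pb^4+ (same group, period 5 vs 6); Pb^4+ < Tl^3+ (both 78 e⁻, Z=82>81); Tl^3+ < Hg^2+ (both 78 e⁻, Z=81>80); Hg^2+ < Au^+ (both 78 e⁻, Z=80>79).
Overall: Sb^5+ < Sn^4+ < Pb^4+ < Tl^3+ < Hg^2+ < Au^+. Hg^2+ has 4 below it and 1 above. That's 4.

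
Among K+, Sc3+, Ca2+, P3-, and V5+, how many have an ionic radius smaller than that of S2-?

4

These species are isoelectronic with 18 electrons. The only difference is the number of protons: V5+ (Z=23), Sc3+ (Z=21), Ca2+ (Z=20), K+ (Z=19), S2- (Z=16), P3- (Z=15). The strongest nuclear pull (V5+) gives the smallest ion.
Ordering all of them (including S2-) by radius gives V5+ < Sc3+ < Ca2+ < K+ < S2- < P3-. That's 4.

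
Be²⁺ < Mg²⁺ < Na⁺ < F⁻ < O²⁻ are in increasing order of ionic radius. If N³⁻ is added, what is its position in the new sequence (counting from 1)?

6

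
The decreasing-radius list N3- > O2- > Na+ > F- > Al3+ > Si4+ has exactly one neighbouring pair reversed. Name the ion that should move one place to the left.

Check each adjacent pair. Na+ and F- are reversed: Na+ and F- share 10 electrons; the higher nuclear charge on Na (Z=11) contracts it more, so Na+ < F-. No other neighbouring pair contradicts the periodic trends, so F- is the ion listed too late.

F-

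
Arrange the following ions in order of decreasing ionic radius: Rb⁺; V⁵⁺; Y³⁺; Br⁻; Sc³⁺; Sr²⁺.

First list Z and electron count for each: V⁵⁺ has 18 e⁻ (Z=23), Sc³⁺ has 18 e⁻ (Z=21), Y³⁺ has 36 e⁻ (Z=39), Sr²⁺ has 36 e⁻ (Z=38), Rb⁺ has 36 e⁻ (Z=37), Br⁻ has 36 e⁻ (Z=35). V⁵⁺ < Sc³⁺ (isoelectronic, higher Z=23 is smaller); Sc³⁺ < Y³⁺ (same group, period 4 vs 5); Y³⁺ < Sr²⁺ (both 36 e⁻, Z=39>38); Sr²⁺ < Rb⁺ (both 36 e⁻, Z=38>37); Rb⁺ < Br⁻ (isoelectronic, higher Z=37 is smaller).

Br⁻ > Rb⁺ > Sr²⁺ > Y³⁺ > Sc³⁺ > V⁵⁺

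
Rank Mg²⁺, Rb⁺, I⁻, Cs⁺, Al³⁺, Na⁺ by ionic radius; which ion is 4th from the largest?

Tabulating Z and e⁻: Al³⁺: 10 e⁻, Z=13, Mg²⁺: 10 e⁻, Z=12, Na⁺: 10 e⁻, Z=11, Rb⁺: 36 e⁻, Z=37, Cs⁺: 54 e⁻, Z=55, I⁻: 54 e⁻, Z=53. Al³⁺ < Mg²⁺ (isoelectronic, higher Z=13 is smaller); Mg²⁺ < Na⁺ (isoelectronic, higher Z=12 is smaller); Na⁺ < Rb⁺ (same group, 2 shells fewer); Rb⁺ < Cs⁺ (same group, 1 shell fewer); Cs⁺ < I⁻ (both 54 e⁻, Z=55>53).
Full ascending order: Al³⁺ < Mg²⁺ < Na⁺ < Rb⁺ < Cs⁺ < I⁻. Counting from the largest, position 4 is Na⁺.

Na⁺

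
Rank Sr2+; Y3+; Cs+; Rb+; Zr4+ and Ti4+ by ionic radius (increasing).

Ti4+ < Zr4+ < Y3+ < Sr2+ < Rb+ < Cs+

First list Z and electron count for each: Ti4+: 18 e⁻, Z=22, Zr4+: 36 e⁻, Z=40, Y3+: 36 e⁻, Z=39, Sr2+: 36 e⁻, Z=38, Rb+: 36 e⁻, Z=37, Cs+: 54 e⁻, Z=55. Ti4+ < Zr4+ (same group, 1 shell fewer); Zr4+ < Y3+ (both 36 e⁻, Z=40>39); Y3+ < Sr2+ (isoelectronic, higher Z=39 is smaller); Sr2+ < Rb+ (isoelectronic, higher Z=38 is smaller); Rb+ < Cs+ (same group, period 5 vs 6).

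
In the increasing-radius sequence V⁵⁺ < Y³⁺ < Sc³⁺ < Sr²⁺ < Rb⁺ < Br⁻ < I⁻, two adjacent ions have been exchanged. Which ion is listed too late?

Check each adjacent pair. Y³⁺ and Sc³⁺ are reversed: both in group 3 with the same charge; Sc³⁺ (period 4) has the smaller radius. No other neighbouring pair contradicts the periodic trends, so Sc³⁺ is the ion listed too late.

Sc³⁺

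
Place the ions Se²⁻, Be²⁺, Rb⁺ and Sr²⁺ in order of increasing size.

Be²⁺ < Sr²⁺ < Rb⁺ < Se²⁻

First list Z and electron count for each: Be²⁺: 2 e⁻, Z=4, Sr²⁺: 36 e⁻, Z=38, Rb⁺: 36 e⁻, Z=37, Se²⁻: 36 e⁻, Z=34. Be²⁺ < Sr²⁺ (same group, period 2 vs 5); Sr²⁺ < Rb⁺ (both 36 e⁻, Z=38>37); Rb⁺ < Se²⁻ (both 36 e⁻, Z=37>34).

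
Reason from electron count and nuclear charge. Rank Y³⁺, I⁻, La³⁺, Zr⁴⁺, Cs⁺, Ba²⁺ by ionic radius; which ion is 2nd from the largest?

Work out protons and electrons: Zr⁴⁺ has 36 e⁻ (Z=40), Y³⁺ has 36 e⁻ (Z=39), La³⁺ has 54 e⁻ (Z=57), Ba²⁺ has 54 e⁻ (Z=56), Cs⁺ has 54 e⁻ (Z=55), I⁻ has 54 e⁻ (Z=53). Zr⁴⁺ < Y³⁺ (isoelectronic, higher Z=40 is smaller); Y³⁺ < La³⁺ (same group, period 5 vs 6); La³⁺ < Ba²⁺ (both 54 e⁻, Z=57>56); Ba²⁺ < Cs⁺ (isoelectronic, higher Z=56 is smaller); Cs⁺ < I⁻ (both 54 e⁻, Z=55>53).
Full ascending order: Zr⁴⁺ < Y³⁺ < La³⁺ < Ba²⁺ < Cs⁺ < I⁻. Counting from the largest, position 2 is Cs⁺.

Cs⁺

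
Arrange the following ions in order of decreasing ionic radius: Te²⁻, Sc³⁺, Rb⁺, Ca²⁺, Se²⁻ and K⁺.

Te²⁻ > Se²⁻ > Rb⁺ > K⁺ > Ca²⁺ > Sc³⁺

Electron counts and nuclear charges: Sc³⁺ has 18 e⁻ (Z=21), Ca²⁺ has 18 e⁻ (Z=20), K⁺ has 18 e⁻ (Z=19), Rb⁺ has 36 e⁻ (Z=37), Se²⁻ has 36 e⁻ (Z=34), Te²⁻ has 54 e⁻ (Z=52). Sc³⁺ < Ca²⁺ (both 18 e⁻, Z=21>20); Ca²⁺ < K⁺ (both 18 e⁻, Z=20>19); K⁺ < Rb⁺ (same group, 1 shell fewer); Rb⁺ < Se²⁻ (isoelectronic, higher Z=37 is smaller); Se²⁻ < Te²⁻ (same group, 1 shell fewer).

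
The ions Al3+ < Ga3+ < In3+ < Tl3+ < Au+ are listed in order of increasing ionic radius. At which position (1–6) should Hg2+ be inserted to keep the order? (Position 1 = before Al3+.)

5

First list Z and electron count for each: Al3+: 10 e⁻, Z=13, Ga3+: 28 e⁻, Z=31, In3+: 46 e⁻, Z=49, Tl3+: 78 e⁻, Z=81, Hg2+: 78 e⁻, Z=80, Au+: 78 e⁻, Z=79. Al3+ < Ga3+ (same group, 1 shell fewer); Ga3+ < In3+ (same group, period 4 vs 5); In3+ < Tl3+ (same group, 1 shell fewer); Tl3+ < Hg2+ (both 78 e⁻, Z=81>80); Hg2+ < Au+ (isoelectronic, higher Z=80 is smaller).
Putting Hg2+ in gives Al3+ < Ga3+ < In3+ < Tl3+ < Hg2+ < Au+; it lands at slot 5.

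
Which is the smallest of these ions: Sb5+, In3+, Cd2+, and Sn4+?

Sb5+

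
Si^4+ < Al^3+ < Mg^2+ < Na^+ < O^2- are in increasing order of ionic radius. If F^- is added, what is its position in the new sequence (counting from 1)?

Each ion has 10 electrons. The ranking follows nuclear charge in reverse — greater Z gives a smaller radius. Si^4+ (Z=14), Al^3+ (Z=13), Mg^2+ (Z=12), Na^+ (Z=11), F^- (Z=9), O^2- (Z=8).
Putting F^- in gives Si^4+ < Al^3+ < Mg^2+ < Na^+ < F^- < O^2-; it lands at slot 5.

5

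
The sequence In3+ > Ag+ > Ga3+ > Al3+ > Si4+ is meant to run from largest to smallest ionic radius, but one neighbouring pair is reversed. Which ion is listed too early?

Compare adjacent ions: they are isoelectronic (46 e⁻) and In has more protons than Ag (49 vs 47), making In3+ smaller — yet in this decreasing list In3+ sits before Ag+. Nothing else is reversed, so In3+ should move one place to the right.

In3+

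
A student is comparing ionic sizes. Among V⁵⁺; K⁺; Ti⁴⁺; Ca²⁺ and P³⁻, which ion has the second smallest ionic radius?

Each ion has 18 electrons. The ranking follows nuclear charge in reverse — greater Z gives a smaller radius. V⁵⁺ (Z=23), Ti⁴⁺ (Z=22), Ca²⁺ (Z=20), K⁺ (Z=19), P³⁻ (Z=15).
That gives V⁵⁺ < Ti⁴⁺ < Ca²⁺ < K⁺ < P³⁻. From the smallest end, number 2 is Ti⁴⁺.

Ti⁴⁺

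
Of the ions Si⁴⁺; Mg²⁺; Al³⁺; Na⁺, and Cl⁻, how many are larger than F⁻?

Tabulating Z and e⁻: Si⁴⁺ (Z=14, 10 e⁻), Al³⁺ (Z=13, 10 e⁻), Mg²⁺ (Z=12, 10 e⁻), Na⁺ (Z=11, 10 e⁻), F⁻ (Z=9, 10 e⁻), Cl⁻ (Z=17, 18 e⁻). Si⁴⁺ < Al³⁺ (isoelectronic, higher Z=14 is smaller); Al³⁺ < Mg²⁺ (both 10 e⁻, Z=13>12); Mg²⁺ < Na⁺ (both 10 e⁻, Z=12>11); Na⁺ < F⁻ (both 10 e⁻, Z=11>9); F⁻ < Cl⁻ (same group, period 2 vs 3).
Placing each against F⁻: smaller — Si⁴⁺, Al³⁺, Mg²⁺, Na⁺; larger — Cl⁻. That's 1.

1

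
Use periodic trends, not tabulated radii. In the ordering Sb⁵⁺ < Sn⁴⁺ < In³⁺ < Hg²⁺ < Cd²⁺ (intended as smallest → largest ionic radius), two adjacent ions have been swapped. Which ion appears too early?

Hg²⁺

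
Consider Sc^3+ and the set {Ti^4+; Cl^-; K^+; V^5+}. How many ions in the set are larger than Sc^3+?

Isoelectronic series (18 e⁻ each). Size is set by nuclear charge: more protons means a smaller ion. V^5+ (Z=23), Ti^4+ (Z=22), Sc^3+ (Z=21), K^+ (Z=19), Cl^- (Z=17).
Ordering all of them (including Sc^3+) by radius gives V^5+ < Ti^4+ < Sc^3+ < K^+ < Cl^-. Count: 2.

2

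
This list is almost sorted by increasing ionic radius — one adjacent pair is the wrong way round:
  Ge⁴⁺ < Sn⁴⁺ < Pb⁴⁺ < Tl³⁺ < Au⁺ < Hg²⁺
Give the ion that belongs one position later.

Au⁺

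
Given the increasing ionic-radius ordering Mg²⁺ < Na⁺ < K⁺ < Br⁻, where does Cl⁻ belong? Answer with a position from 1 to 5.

4

Tabulating Z and e⁻: Mg²⁺: 10 e⁻, Z=12, Na⁺: 10 e⁻, Z=11, K⁺: 18 e⁻, Z=19, Cl⁻: 18 e⁻, Z=17, Br⁻: 36 e⁻, Z=35. Mg²⁺ < Na⁺ (both 10 e⁻, Z=12>11); Na⁺ < K⁺ (same group, period 3 vs 4); K⁺ < Cl⁻ (isoelectronic, higher Z=19 is smaller); Cl⁻ < Br⁻ (same group, 1 shell fewer).
Merged order: Mg²⁺ < Na⁺ < K⁺ < Cl⁻ < Br⁻ — Cl⁻ is number 4.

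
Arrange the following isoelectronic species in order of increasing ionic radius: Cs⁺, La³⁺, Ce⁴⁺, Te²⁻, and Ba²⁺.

Ce⁴⁺ < La³⁺ < Ba²⁺ < Cs⁺ < Te²⁻

Each ion has 54 electrons. The ranking follows nuclear charge in reverse — greater Z gives a smaller radius. Ce⁴⁺ (Z=58), La³⁺ (Z=57), Ba²⁺ (Z=56), Cs⁺ (Z=55), Te²⁻ (Z=52).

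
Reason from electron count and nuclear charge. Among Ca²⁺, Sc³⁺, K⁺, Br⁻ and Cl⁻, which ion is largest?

Br⁻

First list Z and electron count for each: Sc³⁺: 18 e⁻, Z=21, Ca²⁺: 18 e⁻, Z=20, K⁺: 18 e⁻, Z=19, Cl⁻: 18 e⁻, Z=17, Br⁻: 36 e⁻, Z=35. Sc³⁺ < Ca²⁺ (isoelectronic, higher Z=21 is smaller); Ca²⁺ < K⁺ (isoelectronic, higher Z=20 is smaller); K⁺ < Cl⁻ (isoelectronic, higher Z=19 is smaller); Cl⁻ < Br⁻ (same group, 1 shell fewer).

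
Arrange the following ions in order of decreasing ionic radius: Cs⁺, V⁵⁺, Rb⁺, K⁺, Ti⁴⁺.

Cs⁺ > Rb⁺ > K⁺ > Ti⁴⁺ > V⁵⁺

Tabulating Z and e⁻: V⁵⁺ has 18 e⁻ (Z=23), Ti⁴⁺ has 18 e⁻ (Z=22), K⁺ has 18 e⁻ (Z=19), Rb⁺ has 36 e⁻ (Z=37), Cs⁺ has 54 e⁻ (Z=55). V⁵⁺ < Ti⁴⁺ (both 18 e⁻, Z=23>22); Ti⁴⁺ < K⁺ (isoelectronic, higher Z=22 is smaller); K⁺ < Rb⁺ (same group, period 4 vs 5); Rb⁺ < Cs⁺ (same group, period 5 vs 6).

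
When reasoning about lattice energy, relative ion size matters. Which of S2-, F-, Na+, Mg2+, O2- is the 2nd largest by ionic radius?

O2-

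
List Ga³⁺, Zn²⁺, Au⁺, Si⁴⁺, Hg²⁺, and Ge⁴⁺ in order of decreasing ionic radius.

Au⁺ > Hg²⁺ > Zn²⁺ > Ga³⁺ > Ge⁴⁺ > Si⁴⁺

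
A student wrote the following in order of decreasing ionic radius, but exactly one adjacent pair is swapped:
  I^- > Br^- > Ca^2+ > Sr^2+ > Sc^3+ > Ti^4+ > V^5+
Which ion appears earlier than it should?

Scanning neighbour by neighbour, only Ca^2+/Sr^2+ violates a trend: both in group 2 with the same charge; Ca^2+ (period 4) has the smaller radius. That makes Ca^2+ the one sitting a position early relative to where it belongs.

Ca^2+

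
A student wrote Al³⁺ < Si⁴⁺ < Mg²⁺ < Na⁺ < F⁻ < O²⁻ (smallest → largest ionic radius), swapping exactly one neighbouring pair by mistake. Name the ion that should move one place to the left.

Compare adjacent ions: Si⁴⁺ and Al³⁺ share 10 electrons; the higher nuclear charge on Si (Z=14) contracts it more, so Si⁴⁺ < Al³⁺ — yet in this increasing list Al³⁺ sits before Si⁴⁺. Nothing else is reversed, so Si⁴⁺ should move one place to the left.

Si⁴⁺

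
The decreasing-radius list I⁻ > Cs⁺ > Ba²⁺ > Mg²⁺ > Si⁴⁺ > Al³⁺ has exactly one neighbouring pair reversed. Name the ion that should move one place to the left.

Al³⁺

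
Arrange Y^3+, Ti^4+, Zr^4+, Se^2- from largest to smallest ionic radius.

Work out protons and electrons: Ti^4+ has 18 e⁻ (Z=22), Zr^4+ has 36 e⁻ (Z=40), Y^3+ has 36 e⁻ (Z=39), Se^2- has 36 e⁻ (Z=34). Ti^4+ < Zr^4+ (same group, 1 shell fewer); Zr^4+ < Y^3+ (isoelectronic, higher Z=40 is smaller); Y^3+ < Se^2- (isoelectronic, higher Z=39 is smaller).

Se^2- > Y^3+ > Zr^4+ > Ti^4+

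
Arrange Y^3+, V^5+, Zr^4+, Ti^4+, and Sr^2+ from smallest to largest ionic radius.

V^5+ < Ti^4+ < Zr^4+ < Y^3+ < Sr^2+

Work out protons and electrons: V^5+ (Z=23, 18 e⁻), Ti^4+ (Z=22, 18 e⁻), Zr^4+ (Z=40, 36 e⁻), Y^3+ (Z=39, 36 e⁻), Sr^2+ (Z=38, 36 e⁻). V^5+ < Ti^4+ (isoelectronic, higher Z=23 is smaller); Ti^4+ < Zr^4+ (same group, period 4 vs 5); Zr^4+ < Y^3+ (isoelectronic, higher Z=40 is smaller); Y^3+ < Sr^2+ (both 36 e⁻, Z=39>38).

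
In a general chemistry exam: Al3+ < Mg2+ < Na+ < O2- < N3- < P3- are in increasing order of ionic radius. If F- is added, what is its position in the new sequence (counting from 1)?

4

Work out protons and electrons: Al3+ has 10 e⁻ (Z=13), Mg2+ has 10 e⁻ (Z=12), Na+ has 10 e⁻ (Z=11), F- has 10 e⁻ (Z=9), O2- has 10 e⁻ (Z=8), N3- has 10 e⁻ (Z=7), P3- has 18 e⁻ (Z=15). Al3+ < Mg2+ (both 10 e⁻, Z=13>12); Mg2+ < Na+ (isoelectronic, higher Z=12 is smaller); Na+ < F- (isoelectronic, higher Z=11 is smaller); F- < O2- (isoelectronic, higher Z=9 is smaller); O2- < N3- (both 10 e⁻, Z=8>7); N3- < P3- (same group, 1 shell fewer).
With F- included the full order is Al3+ < Mg2+ < Na+ < F- < O2- < N3- < P3-, so it takes position 4.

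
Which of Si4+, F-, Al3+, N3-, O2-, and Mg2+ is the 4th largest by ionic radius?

Each ion has 10 electrons. The ranking follows nuclear charge in reverse — greater Z gives a smaller radius. Si4+ (Z=14), Al3+ (Z=13), Mg2+ (Z=12), F- (Z=9), O2- (Z=8), N3- (Z=7).
That gives Si4+ < Al3+ < Mg2+ < F- < O2- < N3-. From the largest end, number 4 is Mg2+.

Mg2+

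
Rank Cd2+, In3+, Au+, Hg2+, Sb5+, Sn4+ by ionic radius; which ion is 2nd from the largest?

Hg2+

First list Z and electron count for each: Sb5+ (Z=51, 46 e⁻), Sn4+ (Z=50, 46 e⁻), In3+ (Z=49, 46 e⁻), Cd2+ (Z=48, 46 e⁻), Hg2+ (Z=80, 78 e⁻), Au+ (Z=79, 78 e⁻). Sb5+ < Sn4+ (both 46 e⁻, Z=51>50); Sn4+ < In3+ (isoelectronic, higher Z=50 is smaller); In3+ < Cd2+ (isoelectronic, higher Z=49 is smaller); Cd2+ < Hg2+ (same group, 1 shell fewer); Hg2+ < Au+ (both 78 e⁻, Z=80>79).
Ordering: Sb5+ < Sn4+ < In3+ < Cd2+ < Hg2+ < Au+. The 2nd largest is Hg2+.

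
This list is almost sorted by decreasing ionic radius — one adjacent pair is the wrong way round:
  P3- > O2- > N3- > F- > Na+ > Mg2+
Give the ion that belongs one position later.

O2-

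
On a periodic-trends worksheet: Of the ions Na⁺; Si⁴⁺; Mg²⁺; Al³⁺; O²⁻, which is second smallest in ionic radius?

Al³⁺

These species are isoelectronic with 10 electrons. The only difference is the number of protons: Si⁴⁺ (Z=14), Al³⁺ (Z=13), Mg²⁺ (Z=12), Na⁺ (Z=11), O²⁻ (Z=8). The strongest nuclear pull (Si⁴⁺) gives the smallest ion.
So the order is Si⁴⁺ < Al³⁺ < Mg²⁺ < Na⁺ < O²⁻; the 2nd-smallest ion is Al³⁺.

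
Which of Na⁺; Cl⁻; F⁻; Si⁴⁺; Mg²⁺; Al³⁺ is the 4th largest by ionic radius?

Work out protons and electrons: Si⁴⁺ (Z=14, 10 e⁻), Al³⁺ (Z=13, 10 e⁻), Mg²⁺ (Z=12, 10 e⁻), Na⁺ (Z=11, 10 e⁻), F⁻ (Z=9, 10 e⁻), Cl⁻ (Z=17, 18 e⁻). Si⁴⁺ < Al³⁺ (isoelectronic, higher Z=14 is smaller); Al³⁺ < Mg²⁺ (both 10 e⁻, Z=13>12); Mg²⁺ < Na⁺ (both 10 e⁻, Z=12>11); Na⁺ < F⁻ (both 10 e⁻, Z=11>9); F⁻ < Cl⁻ (same group, 1 shell fewer).
That gives Si⁴⁺ < Al³⁺ < Mg²⁺ < Na⁺ < F⁻ < Cl⁻. From the largest end, number 4 is Mg²⁺.

Mg²⁺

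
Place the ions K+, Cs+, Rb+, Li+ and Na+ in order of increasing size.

Li+ < Na+ < K+ < Rb+ < Cs+

All are in the same group with charge +1. Radius grows down the group as n (the outermost shell) increases.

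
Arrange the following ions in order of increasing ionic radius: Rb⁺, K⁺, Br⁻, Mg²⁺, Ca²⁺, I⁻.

Mg²⁺ < Ca²⁺ < K⁺ < Rb⁺ < Br⁻ < I⁻

Work out protons and electrons: Mg²⁺: 10 e⁻, Z=12, Ca²⁺: 18 e⁻, Z=20, K⁺: 18 e⁻, Z=19, Rb⁺: 36 e⁻, Z=37, Br⁻: 36 e⁻, Z=35, I⁻: 54 e⁻, Z=53. Mg²⁺ < Ca²⁺ (same group, period 3 vs 4); Ca²⁺ < K⁺ (both 18 e⁻, Z=20>19); K⁺ < Rb⁺ (same group, period 4 vs 5); Rb⁺ < Br⁻ (both 36 e⁻, Z=37>35); Br⁻ < I⁻ (same group, period 4 vs 5).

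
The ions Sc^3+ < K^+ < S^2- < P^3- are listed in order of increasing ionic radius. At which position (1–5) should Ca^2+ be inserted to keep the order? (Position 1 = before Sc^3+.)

2

These species are isoelectronic with 18 electrons. The only difference is the number of protons: Sc^3+ (Z=21), Ca^2+ (Z=20), K^+ (Z=19), S^2- (Z=16), P^3- (Z=15). The strongest nuclear pull (Sc^3+) gives the smallest ion.
Putting Ca^2+ in gives Sc^3+ < Ca^2+ < K^+ < S^2- < P^3-; it lands at slot 2.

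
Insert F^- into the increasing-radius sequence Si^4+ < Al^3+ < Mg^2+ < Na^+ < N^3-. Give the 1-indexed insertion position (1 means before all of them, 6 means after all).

5

Isoelectronic series (10 e⁻ each). Size is set by nuclear charge: more protons means a smaller ion. Si^4+ (Z=14), Al^3+ (Z=13), Mg^2+ (Z=12), Na^+ (Z=11), F^- (Z=9), N^3- (Z=7).
The complete sequence is Si^4+ < Al^3+ < Mg^2+ < Na^+ < F^- < N^3-. F^- sits at position 5.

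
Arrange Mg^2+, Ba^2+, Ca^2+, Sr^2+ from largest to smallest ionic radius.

Ba^2+ > Sr^2+ > Ca^2+ > Mg^2+

Same group, same charge. Going down the group adds an extra shell of electrons, so the ion gets larger: Mg^2+ is highest in the group and smallest.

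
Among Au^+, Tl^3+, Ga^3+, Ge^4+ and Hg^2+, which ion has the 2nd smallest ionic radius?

Ga^3+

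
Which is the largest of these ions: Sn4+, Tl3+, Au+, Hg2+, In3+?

Electron counts and nuclear charges: Sn4+: 46 e⁻, Z=50, In3+: 46 e⁻, Z=49, Tl3+: 78 e⁻, Z=81, Hg2+: 78 e⁻, Z=80, Au+: 78 e⁻, Z=79. Sn4+ < In3+ (isoelectronic, higher Z=50 is smaller); In3+ < Tl3+ (same group, period 5 vs 6); Tl3+ < Hg2+ (isoelectronic, higher Z=81 is smaller); Hg2+ < Au+ (both 78 e⁻, Z=80>79).

Au+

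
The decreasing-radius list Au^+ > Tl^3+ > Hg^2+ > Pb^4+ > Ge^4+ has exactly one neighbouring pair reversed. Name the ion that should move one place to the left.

Hg^2+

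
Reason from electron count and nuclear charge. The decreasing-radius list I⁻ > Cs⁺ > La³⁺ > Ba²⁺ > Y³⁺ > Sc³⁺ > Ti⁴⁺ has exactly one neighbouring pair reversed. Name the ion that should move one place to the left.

Compare adjacent ions: both have 54 electrons but Z(La)=57 > Z(Ba)=56, so La³⁺ should be the smaller of the two — yet in this decreasing list La³⁺ sits before Ba²⁺. Nothing else is reversed, so Ba²⁺ should move one place to the left.

Ba²⁺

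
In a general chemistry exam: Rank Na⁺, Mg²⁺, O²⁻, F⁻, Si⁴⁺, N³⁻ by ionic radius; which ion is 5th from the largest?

Mg²⁺

Each ion has 10 electrons. The ranking follows nuclear charge in reverse — greater Z gives a smaller radius. Si⁴⁺ (Z=14), Mg²⁺ (Z=12), Na⁺ (Z=11), F⁻ (Z=9), O²⁻ (Z=8), N³⁻ (Z=7).
Full ascending order: Si⁴⁺ < Mg²⁺ < Na⁺ < F⁻ < O²⁻ < N³⁻. Counting from the largest, position 5 is Mg²⁺.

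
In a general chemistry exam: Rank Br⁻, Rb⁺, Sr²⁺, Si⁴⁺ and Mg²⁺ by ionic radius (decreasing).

Br⁻ > Rb⁺ > Sr²⁺ > Mg²⁺ > Si⁴⁺

Si⁴⁺: 10 e⁻, Z=14, Mg²⁺: 10 e⁻, Z=12, Sr²⁺: 36 e⁻, Z=38, Rb⁺: 36 e⁻, Z=37, Br⁻: 36 e⁻, Z=35. Si⁴⁺ < Mg²⁺ (isoelectronic, higher Z=14 is smaller); Mg²⁺ < Sr²⁺ (same group, 2 shells fewer); Sr²⁺ < Rb⁺ (isoelectronic, higher Z=38 is smaller); Rb⁺ < Br⁻ (both 36 e⁻, Z=37>35).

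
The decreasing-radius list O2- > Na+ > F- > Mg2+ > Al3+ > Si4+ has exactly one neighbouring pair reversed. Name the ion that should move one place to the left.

F-

The pair Na+, F- is the wrong way round — they are isoelectronic (10 e⁻) and Na has more protons than F (11 vs 9), making Na+ smaller. All other adjacent pairs agree with periodic trends, so F- is the misplaced ion.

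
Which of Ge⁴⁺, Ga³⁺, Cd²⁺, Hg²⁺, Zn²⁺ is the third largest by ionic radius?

Tabulating Z and e⁻: Ge⁴⁺ (Z=32, 28 e⁻), Ga³⁺ (Z=31, 28 e⁻), Zn²⁺ (Z=30, 28 e⁻), Cd²⁺ (Z=48, 46 e⁻), Hg²⁺ (Z=80, 78 e⁻). Ge⁴⁺ < Ga³⁺ (isoelectronic, higher Z=32 is smaller); Ga³⁺ < Zn²⁺ (both 28 e⁻, Z=31>30); Zn²⁺ < Cd²⁺ (same group, period 4 vs 5); Cd²⁺ < Hg²⁺ (same group, period 5 vs 6).
Full ascending order: Ge⁴⁺ < Ga³⁺ < Zn²⁺ < Cd²⁺ < Hg²⁺. Counting from the largest, position 3 is Zn²⁺.

Zn²⁺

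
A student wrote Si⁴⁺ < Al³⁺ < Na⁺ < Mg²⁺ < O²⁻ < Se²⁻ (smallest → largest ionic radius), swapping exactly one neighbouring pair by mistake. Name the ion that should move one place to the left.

Scanning neighbour by neighbour, only Na⁺/Mg²⁺ violates a trend: they are isoelectronic (10 e⁻) and Mg has more protons than Na (12 vs 11), making Mg²⁺ smaller. That makes Mg²⁺ the one sitting a position late relative to where it belongs.

Mg²⁺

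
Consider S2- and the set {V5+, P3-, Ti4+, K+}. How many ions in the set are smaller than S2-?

All of these have 18 electrons (isoelectronic). With the same electron cloud, the ion with the most protons pulls it in tightest. Nuclear charges: V5+ (Z=23), Ti4+ (Z=22), K+ (Z=19), S2- (Z=16), P3- (Z=15). Highest Z is smallest.
Overall: V5+ < Ti4+ < K+ < S2- < P3-. S2- has 3 below it and 1 above. Count: 3.

3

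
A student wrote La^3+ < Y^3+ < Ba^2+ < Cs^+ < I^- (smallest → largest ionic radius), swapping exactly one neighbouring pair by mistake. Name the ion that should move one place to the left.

Y^3+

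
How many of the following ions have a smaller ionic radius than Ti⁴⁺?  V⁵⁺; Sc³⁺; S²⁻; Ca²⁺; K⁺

1

These species are isoelectronic with 18 electrons. The only difference is the number of protons: V⁵⁺ (Z=23), Ti⁴⁺ (Z=22), Sc³⁺ (Z=21), Ca²⁺ (Z=20), K⁺ (Z=19), S²⁻ (Z=16). The strongest nuclear pull (V⁵⁺) gives the smallest ion.
Ordering all of them (including Ti⁴⁺) by radius gives V⁵⁺ < Ti⁴⁺ < Sc³⁺ < Ca²⁺ < K⁺ < S²⁻. That's 1.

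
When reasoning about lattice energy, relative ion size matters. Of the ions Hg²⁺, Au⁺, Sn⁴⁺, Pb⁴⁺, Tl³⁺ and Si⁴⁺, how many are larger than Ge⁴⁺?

5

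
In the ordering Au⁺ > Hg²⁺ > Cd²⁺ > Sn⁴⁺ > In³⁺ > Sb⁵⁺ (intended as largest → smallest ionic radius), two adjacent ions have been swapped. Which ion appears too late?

In³⁺

Compare adjacent ions: Sn⁴⁺ and In³⁺ share 46 electrons; the higher nuclear charge on Sn (Z=50) contracts it more, so Sn⁴⁺ < In³⁺ — yet in this decreasing list Sn⁴⁺ sits before In³⁺. Nothing else is reversed, so In³⁺ should move one place to the left.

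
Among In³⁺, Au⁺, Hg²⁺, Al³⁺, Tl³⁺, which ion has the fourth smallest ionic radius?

First list Z and electron count for each: Al³⁺ (Z=13, 10 e⁻), In³⁺ (Z=49, 46 e⁻), Tl³⁺ (Z=81, 78 e⁻), Hg²⁺ (Z=80, 78 e⁻), Au⁺ (Z=79, 78 e⁻). Al³⁺ < In³⁺ (same group, 2 shells fewer); In³⁺ < Tl³⁺ (same group, 1 shell fewer); Tl³⁺ < Hg²⁺ (isoelectronic, higher Z=81 is smaller); Hg²⁺ < Au⁺ (both 78 e⁻, Z=80>79).
That gives Al³⁺ < In³⁺ < Tl³⁺ < Hg²⁺ < Au⁺. From the smallest end, number 4 is Hg²⁺.

Hg²⁺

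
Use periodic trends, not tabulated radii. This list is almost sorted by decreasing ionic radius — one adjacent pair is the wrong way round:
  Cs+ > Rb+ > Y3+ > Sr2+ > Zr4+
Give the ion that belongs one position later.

Check each adjacent pair. Y3+ and Sr2+ are reversed: both have 36 electrons but Z(Y)=39 > Z(Sr)=38, so Y3+ should be the smaller of the two. No other neighbouring pair contradicts the periodic trends, so Y3+ is the ion listed too early.

Y3+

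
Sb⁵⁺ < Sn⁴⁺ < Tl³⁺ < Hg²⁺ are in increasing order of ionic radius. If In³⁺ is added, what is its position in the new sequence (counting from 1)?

Sb⁵⁺ (Z=51, 46 e⁻), Sn⁴⁺ (Z=50, 46 e⁻), In³⁺ (Z=49, 46 e⁻), Tl³⁺ (Z=81, 78 e⁻), Hg²⁺ (Z=80, 78 e⁻). Sb⁵⁺ < Sn⁴⁺ (isoelectronic, higher Z=51 is smaller); Sn⁴⁺ < In³⁺ (both 46 e⁻, Z=50>49); In³⁺ < Tl³⁺ (same group, 1 shell fewer); Tl³⁺ < Hg²⁺ (both 78 e⁻, Z=81>80).
Merged order: Sb⁵⁺ < Sn⁴⁺ < In³⁺ < Tl³⁺ < Hg²⁺ — In³⁺ is number 3.

3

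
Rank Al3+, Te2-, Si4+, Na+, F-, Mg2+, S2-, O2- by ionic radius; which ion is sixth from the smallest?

Si4+ has 10 e⁻ (Z=14), Al3+ has 10 e⁻ (Z=13), Mg2+ has 10 e⁻ (Z=12), Na+ has 10 e⁻ (Z=11), F- has 10 e⁻ (Z=9), O2- has 10 e⁻ (Z=8), S2- has 18 e⁻ (Z=16), Te2- has 54 e⁻ (Z=52). Si4+ < Al3+ (isoelectronic, higher Z=14 is smaller); Al3+ < Mg2+ (both 10 e⁻, Z=13>12); Mg2+ < Na+ (both 10 e⁻, Z=12>11); Na+ < F- (isoelectronic, higher Z=11 is smaller); F- < O2- (both 10 e⁻, Z=9>8); O2- < S2- (same group, 1 shell fewer); S2- < Te2- (same group, period 3 vs 5).
So the order is Si4+ < Al3+ < Mg2+ < Na+ < F- < O2- < S2- < Te2-; the 6th-smallest ion is O2-.

O2-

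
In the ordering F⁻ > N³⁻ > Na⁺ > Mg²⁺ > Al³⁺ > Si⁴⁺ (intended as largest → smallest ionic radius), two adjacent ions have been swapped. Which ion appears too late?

N³⁻

The pair F⁻, N³⁻ is the wrong way round — both have 10 electrons but Z(F)=9 > Z(N)=7, so F⁻ should be the smaller of the two. All other adjacent pairs agree with periodic trends, so N³⁻ is the misplaced ion.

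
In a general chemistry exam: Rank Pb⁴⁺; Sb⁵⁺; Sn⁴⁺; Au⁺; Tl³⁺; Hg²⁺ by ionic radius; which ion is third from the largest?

Work out protons and electrons: Sb⁵⁺: 46 e⁻, Z=51, Sn⁴⁺: 46 e⁻, Z=50, Pb⁴⁺: 78 e⁻, Z=82, Tl³⁺: 78 e⁻, Z=81, Hg²⁺: 78 e⁻, Z=80, Au⁺: 78 e⁻, Z=79. Sb⁵⁺ < Sn⁴⁺ (isoelectronic, higher Z=51 is smaller); Sn⁴⁺ < Pb⁴⁺ (same group, period 5 vs 6); Pb⁴⁺ < Tl³⁺ (both 78 e⁻, Z=82>81); Tl³⁺ < Hg²⁺ (both 78 e⁻, Z=81>80); Hg²⁺ < Au⁺ (both 78 e⁻, Z=80>79).
Ordering: Sb⁵⁺ < Sn⁴⁺ < Pb⁴⁺ < Tl³⁺ < Hg²⁺ < Au⁺. The third largest is Tl³⁺.

Tl³⁺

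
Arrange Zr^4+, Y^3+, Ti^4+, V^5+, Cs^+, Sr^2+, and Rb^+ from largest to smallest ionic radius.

First list Z and electron count for each: V^5+: 18 e⁻, Z=23, Ti^4+: 18 e⁻, Z=22, Zr^4+: 36 e⁻, Z=40, Y^3+: 36 e⁻, Z=39, Sr^2+: 36 e⁻, Z=38, Rb^+: 36 e⁻, Z=37, Cs^+: 54 e⁻, Z=55. V^5+ < Ti^4+ (both 18 e⁻, Z=23>22); Ti^4+ < Zr^4+ (same group, 1 shell fewer); Zr^4+ < Y^3+ (isoelectronic, higher Z=40 is smaller); Y^3+ < Sr^2+ (isoelectronic, higher Z=39 is smaller); Sr^2+ < Rb^+ (isoelectronic, higher Z=38 is smaller); Rb^+ < Cs^+ (same group, period 5 vs 6).

Cs^+ > Rb^+ > Sr^2+ > Y^3+ > Zr^4+ > Ti^4+ > V^5+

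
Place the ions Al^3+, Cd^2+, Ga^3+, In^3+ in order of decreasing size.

Work out protons and electrons: Al^3+: 10 e⁻, Z=13, Ga^3+: 28 e⁻, Z=31, In^3+: 46 e⁻, Z=49, Cd^2+: 46 e⁻, Z=48. Al^3+ < Ga^3+ (same group, 1 shell fewer); Ga^3+ < In^3+ (same group, 1 shell fewer); In^3+ < Cd^2+ (both 46 e⁻, Z=49>48).

Cd^2+ > In^3+ > Ga^3+ > Al^3+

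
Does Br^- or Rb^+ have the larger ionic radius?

Isoelectronic series (36 e⁻ each). Size is set by nuclear charge: more protons means a smaller ion. Rb^+ (Z=37), Br^- (Z=35).

Br^-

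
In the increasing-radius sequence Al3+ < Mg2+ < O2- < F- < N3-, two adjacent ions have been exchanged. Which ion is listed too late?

F-

Scanning neighbour by neighbour, only O2-/F- violates a trend: both have 10 electrons but Z(F)=9 > Z(O)=8, so F- should be the smaller of the two. That makes F- the one sitting a position late relative to where it belongs.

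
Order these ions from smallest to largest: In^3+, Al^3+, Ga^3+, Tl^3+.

All are in the same group with charge +3. Radius grows down the group as n (the outermost shell) increases.

Al^3+ < Ga^3+ < In^3+ < Tl^3+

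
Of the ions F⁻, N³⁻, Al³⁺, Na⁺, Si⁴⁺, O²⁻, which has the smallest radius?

All of these have 10 electrons (isoelectronic). With the same electron cloud, the ion with the most protons pulls it in tightest. Nuclear charges: Si⁴⁺ (Z=14), Al³⁺ (Z=13), Na⁺ (Z=11), F⁻ (Z=9), O²⁻ (Z=8), N³⁻ (Z=7). Highest Z is smallest.

Si⁴⁺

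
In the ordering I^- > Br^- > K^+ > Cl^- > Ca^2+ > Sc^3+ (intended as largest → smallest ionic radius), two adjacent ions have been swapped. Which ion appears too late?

Scanning neighbour by neighbour, only K^+/Cl^- violates a trend: K^+ and Cl^- share 18 electrons; the higher nuclear charge on K (Z=19) contracts it more, so K^+ < Cl^-. That makes Cl^- the one sitting a position late relative to where it belongs.

Cl^-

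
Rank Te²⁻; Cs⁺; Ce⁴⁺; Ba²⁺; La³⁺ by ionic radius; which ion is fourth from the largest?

These species are isoelectronic with 54 electrons. The only difference is the number of protons: Ce⁴⁺ (Z=58), La³⁺ (Z=57), Ba²⁺ (Z=56), Cs⁺ (Z=55), Te²⁻ (Z=52). The strongest nuclear pull (Ce⁴⁺) gives the smallest ion.
That gives Ce⁴⁺ < La³⁺ < Ba²⁺ < Cs⁺ < Te²⁻. From the largest end, number 4 is La³⁺.

La³⁺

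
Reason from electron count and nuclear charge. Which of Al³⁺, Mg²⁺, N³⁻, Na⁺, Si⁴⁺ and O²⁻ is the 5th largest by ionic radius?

All of these have 10 electrons (isoelectronic). With the same electron cloud, the ion with the most protons pulls it in tightest. Nuclear charges: Si⁴⁺ (Z=14), Al³⁺ (Z=13), Mg²⁺ (Z=12), Na⁺ (Z=11), O²⁻ (Z=8), N³⁻ (Z=7). Highest Z is smallest.
That gives Si⁴⁺ < Al³⁺ < Mg²⁺ < Na⁺ < O²⁻ < N³⁻. From the largest end, number 5 is Al³⁺.

Al³⁺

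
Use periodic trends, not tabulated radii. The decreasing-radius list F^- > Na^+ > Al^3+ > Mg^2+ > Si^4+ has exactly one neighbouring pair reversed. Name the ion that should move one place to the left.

The pair Al^3+, Mg^2+ is the wrong way round — Al^3+ and Mg^2+ share 10 electrons; the higher nuclear charge on Al (Z=13) contracts it more, so Al^3+ < Mg^2+. All other adjacent pairs agree with periodic trends, so Mg^2+ is the misplaced ion.

Mg^2+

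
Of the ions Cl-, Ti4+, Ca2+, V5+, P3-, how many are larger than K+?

All of these have 18 electrons (isoelectronic). With the same electron cloud, the ion with the most protons pulls it in tightest. Nuclear charges: V5+ (Z=23), Ti4+ (Z=22), Ca2+ (Z=20), K+ (Z=19), Cl- (Z=17), P3- (Z=15). Highest Z is smallest.
Placing each against K+: smaller — V5+, Ti4+, Ca2+; larger — Cl-, P3-. So 2 are larger.

2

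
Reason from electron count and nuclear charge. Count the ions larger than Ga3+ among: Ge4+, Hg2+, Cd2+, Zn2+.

Tabulating Z and e⁻: Ge4+: 28 e⁻, Z=32, Ga3+: 28 e⁻, Z=31, Zn2+: 28 e⁻, Z=30, Cd2+: 46 e⁻, Z=48, Hg2+: 78 e⁻, Z=80. Ge4+ < Ga3+ (isoelectronic, higher Z=32 is smaller); Ga3+ < Zn2+ (isoelectronic, higher Z=31 is smaller); Zn2+ < Cd2+ (same group, period 4 vs 5); Cd2+ < Hg2+ (same group, 1 shell fewer).
Relative to Ga3+, the ions that are larger are Zn2+, Cd2+, Hg2+. That's 3.

3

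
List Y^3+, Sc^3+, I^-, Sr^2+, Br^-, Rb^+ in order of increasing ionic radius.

Sc^3+ < Y^3+ < Sr^2+ < Rb^+ < Br^- < I^-

First list Z and electron count for each: Sc^3+ has 18 e⁻ (Z=21), Y^3+ has 36 e⁻ (Z=39), Sr^2+ has 36 e⁻ (Z=38), Rb^+ has 36 e⁻ (Z=37), Br^- has 36 e⁻ (Z=35), I^- has 54 e⁻ (Z=53). Sc^3+ < Y^3+ (same group, period 4 vs 5); Y^3+ < Sr^2+ (isoelectronic, higher Z=39 is smaller); Sr^2+ < Rb^+ (both 36 e⁻, Z=38>37); Rb^+ < Br^- (isoelectronic, higher Z=37 is smaller); Br^- < I^- (same group, period 4 vs 5).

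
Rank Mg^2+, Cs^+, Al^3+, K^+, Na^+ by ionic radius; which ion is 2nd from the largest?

Al^3+: 10 e⁻, Z=13, Mg^2+: 10 e⁻, Z=12, Na^+: 10 e⁻, Z=11, K^+: 18 e⁻, Z=19, Cs^+: 54 e⁻, Z=55. Al^3+ < Mg^2+ (both 10 e⁻, Z=13>12); Mg^2+ < Na^+ (isoelectronic, higher Z=12 is smaller); Na^+ < K^+ (same group, period 3 vs 4); K^+ < Cs^+ (same group, 2 shells fewer).
Full ascending order: Al^3+ < Mg^2+ < Na^+ < K^+ < Cs^+. Counting from the largest, position 2 is K^+.

K^+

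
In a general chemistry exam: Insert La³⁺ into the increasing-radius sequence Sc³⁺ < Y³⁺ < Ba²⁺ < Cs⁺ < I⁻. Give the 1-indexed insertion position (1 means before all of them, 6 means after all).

3

Sc³⁺ (Z=21, 18 e⁻), Y³⁺ (Z=39, 36 e⁻), La³⁺ (Z=57, 54 e⁻), Ba²⁺ (Z=56, 54 e⁻), Cs⁺ (Z=55, 54 e⁻), I⁻ (Z=53, 54 e⁻). Sc³⁺ < Y³⁺ (same group, 1 shell fewer); Y³⁺ < La³⁺ (same group, period 5 vs 6); La³⁺ < Ba²⁺ (both 54 e⁻, Z=57>56); Ba²⁺ < Cs⁺ (isoelectronic, higher Z=56 is smaller); Cs⁺ < I⁻ (isoelectronic, higher Z=55 is smaller).
Merged order: Sc³⁺ < Y³⁺ < La³⁺ < Ba²⁺ < Cs⁺ < I⁻ — La³⁺ is number 3.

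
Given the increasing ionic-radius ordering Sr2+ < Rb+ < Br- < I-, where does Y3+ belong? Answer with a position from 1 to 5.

1

Tabulating Z and e⁻: Y3+: 36 e⁻, Z=39, Sr2+: 36 e⁻, Z=38, Rb+: 36 e⁻, Z=37, Br-: 36 e⁻, Z=35, I-: 54 e⁻, Z=53. Y3+ < Sr2+ (both 36 e⁻, Z=39>38); Sr2+ < Rb+ (isoelectronic, higher Z=38 is smaller); Rb+ < Br- (both 36 e⁻, Z=37>35); Br- < I- (same group, 1 shell fewer).
With Y3+ included the full order is Y3+ < Sr2+ < Rb+ < Br- < I-, so it takes position 1.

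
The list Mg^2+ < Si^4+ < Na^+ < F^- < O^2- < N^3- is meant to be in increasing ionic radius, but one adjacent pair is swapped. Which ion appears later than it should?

Si^4+

Scanning neighbour by neighbour, only Mg^2+/Si^4+ violates a trend: they are isoelectronic (10 e⁻) and Si has more protons than Mg (14 vs 12), making Si^4+ smaller. That makes Si^4+ the one sitting a position late relative to where it belongs.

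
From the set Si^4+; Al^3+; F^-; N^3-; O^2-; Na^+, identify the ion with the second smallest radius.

Al^3+

Isoelectronic series (10 e⁻ each). Size is set by nuclear charge: more protons means a smaller ion. Si^4+ (Z=14), Al^3+ (Z=13), Na^+ (Z=11), F^- (Z=9), O^2- (Z=8), N^3- (Z=7).
Ordering: Si^4+ < Al^3+ < Na^+ < F^- < O^2- < N^3-. The second smallest is Al^3+.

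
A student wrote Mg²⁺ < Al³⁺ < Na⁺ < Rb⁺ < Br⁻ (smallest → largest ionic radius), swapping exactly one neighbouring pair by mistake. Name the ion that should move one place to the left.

Al³⁺

The pair Mg²⁺, Al³⁺ is the wrong way round — both have 10 electrons but Z(Al)=13 > Z(Mg)=12, so Al³⁺ should be the smaller of the two. All other adjacent pairs agree with periodic trends, so Al³⁺ is the misplaced ion.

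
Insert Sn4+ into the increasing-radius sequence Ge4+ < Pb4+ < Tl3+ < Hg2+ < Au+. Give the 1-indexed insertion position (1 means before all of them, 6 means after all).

2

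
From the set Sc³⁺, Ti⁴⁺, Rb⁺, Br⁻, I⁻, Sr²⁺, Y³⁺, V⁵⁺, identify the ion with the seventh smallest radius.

Br⁻

First list Z and electron count for each: V⁵⁺ has 18 e⁻ (Z=23), Ti⁴⁺ has 18 e⁻ (Z=22), Sc³⁺ has 18 e⁻ (Z=21), Y³⁺ has 36 e⁻ (Z=39), Sr²⁺ has 36 e⁻ (Z=38), Rb⁺ has 36 e⁻ (Z=37), Br⁻ has 36 e⁻ (Z=35), I⁻ has 54 e⁻ (Z=53). V⁵⁺ < Ti⁴⁺ (both 18 e⁻, Z=23>22); Ti⁴⁺ < Sc³⁺ (both 18 e⁻, Z=22>21); Sc³⁺ < Y³⁺ (same group, period 4 vs 5); Y³⁺ < Sr²⁺ (both 36 e⁻, Z=39>38); Sr²⁺ < Rb⁺ (isoelectronic, higher Z=38 is smaller); Rb⁺ < Br⁻ (isoelectronic, higher Z=37 is smaller); Br⁻ < I⁻ (same group, period 4 vs 5).
Full ascending order: V⁵⁺ < Ti⁴⁺ < Sc³⁺ < Y³⁺ < Sr²⁺ < Rb⁺ < Br⁻ < I⁻. Counting from the smallest, position 7 is Br⁻.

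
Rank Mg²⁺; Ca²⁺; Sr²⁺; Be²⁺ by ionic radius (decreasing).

Same group, same charge. Going down the group adds an extra shell of electrons, so the ion gets larger: Be²⁺ is highest in the group and smallest.

Sr²⁺ > Ca²⁺ > Mg²⁺ > Be²⁺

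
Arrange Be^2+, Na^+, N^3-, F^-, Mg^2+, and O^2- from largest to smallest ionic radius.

N^3- > O^2- > F^- > Na^+ > Mg^2+ > Be^2+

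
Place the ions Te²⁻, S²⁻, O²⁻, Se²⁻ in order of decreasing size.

These ions sit in one column with identical charge. Each step down the periodic table adds a principal shell, increasing the radius.

Te²⁻ > Se²⁻ > S²⁻ > O²⁻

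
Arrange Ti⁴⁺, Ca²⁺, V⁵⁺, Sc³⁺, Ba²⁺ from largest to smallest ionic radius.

V⁵⁺ (Z=23, 18 e⁻), Ti⁴⁺ (Z=22, 18 e⁻), Sc³⁺ (Z=21, 18 e⁻), Ca²⁺ (Z=20, 18 e⁻), Ba²⁺ (Z=56, 54 e⁻). V⁵⁺ < Ti⁴⁺ (isoelectronic, higher Z=23 is smaller); Ti⁴⁺ < Sc³⁺ (both 18 e⁻, Z=22>21); Sc³⁺ < Ca²⁺ (both 18 e⁻, Z=21>20); Ca²⁺ < Ba²⁺ (same group, 2 shells fewer).

Ba²⁺ > Ca²⁺ > Sc³⁺ > Ti⁴⁺ > V⁵⁺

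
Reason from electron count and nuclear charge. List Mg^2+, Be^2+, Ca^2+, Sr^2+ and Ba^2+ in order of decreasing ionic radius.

Ba^2+ > Sr^2+ > Ca^2+ > Mg^2+ > Be^2+

All are in the same group with charge +2. Radius grows down the group as n (the outermost shell) increases.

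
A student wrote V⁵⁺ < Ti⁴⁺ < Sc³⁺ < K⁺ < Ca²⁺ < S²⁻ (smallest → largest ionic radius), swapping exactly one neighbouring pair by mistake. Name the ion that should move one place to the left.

Ca²⁺

Compare adjacent ions: both have 18 electrons but Z(Ca)=20 > Z(K)=19, so Ca²⁺ should be the smaller of the two — yet in this increasing list K⁺ sits before Ca²⁺. Nothing else is reversed, so Ca²⁺ should move one place to the left.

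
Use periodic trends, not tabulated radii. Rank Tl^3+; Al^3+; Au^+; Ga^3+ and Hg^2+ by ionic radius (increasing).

Al^3+ < Ga^3+ < Tl^3+ < Hg^2+ < Au^+

First list Z and electron count for each: Al^3+: 10 e⁻, Z=13, Ga^3+: 28 e⁻, Z=31, Tl^3+: 78 e⁻, Z=81, Hg^2+: 78 e⁻, Z=80, Au^+: 78 e⁻, Z=79. Al^3+ < Ga^3+ (same group, period 3 vs 4); Ga^3+ < Tl^3+ (same group, 2 shells fewer); Tl^3+ < Hg^2+ (isoelectronic, higher Z=81 is smaller); Hg^2+ < Au^+ (both 78 e⁻, Z=80>79).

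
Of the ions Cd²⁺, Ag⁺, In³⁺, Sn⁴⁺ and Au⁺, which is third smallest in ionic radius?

Cd²⁺

Electron counts and nuclear charges: Sn⁴⁺ (Z=50, 46 e⁻), In³⁺ (Z=49, 46 e⁻), Cd²⁺ (Z=48, 46 e⁻), Ag⁺ (Z=47, 46 e⁻), Au⁺ (Z=79, 78 e⁻). Sn⁴⁺ < In³⁺ (isoelectronic, higher Z=50 is smaller); In³⁺ < Cd²⁺ (both 46 e⁻, Z=49>48); Cd²⁺ < Ag⁺ (both 46 e⁻, Z=48>47); Ag⁺ < Au⁺ (same group, 1 shell fewer).
Full ascending order: Sn⁴⁺ < In³⁺ < Cd²⁺ < Ag⁺ < Au⁺. Counting from the smallest, position 3 is Cd²⁺.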